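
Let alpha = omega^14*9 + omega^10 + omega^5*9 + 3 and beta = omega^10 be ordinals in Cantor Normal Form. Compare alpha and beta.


Compare term by term from highest exponent:
alpha = omega^14*9 + omega^10 + omega^5*9 + 3
beta = omega^10
Term 1: alpha has omega^14*9, beta has omega^10*1
Term 2: alpha has omega^10*1, beta has omega^0*0
Term 3: alpha has omega^5*9, beta has omega^0*0
Term 4: alpha has omega^0*3, beta has omega^0*0
Result: alpha > beta

alpha > beta


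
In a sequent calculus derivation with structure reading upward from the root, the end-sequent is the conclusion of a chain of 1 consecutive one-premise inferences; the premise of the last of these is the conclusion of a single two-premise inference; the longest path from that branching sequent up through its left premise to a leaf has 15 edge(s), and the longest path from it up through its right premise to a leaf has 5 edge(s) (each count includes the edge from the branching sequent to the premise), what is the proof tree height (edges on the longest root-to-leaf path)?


Longest path through the left premise: 15 edges (measured from the branching sequent)
Longest path through the right premise: 5 edges
Height of the subtree rooted at the branching sequent: max(15, 5) = 15
The branching sequent sits 1 edges above the root (the chain of one-premise inferences), so height = 15 + 1 = 16

16


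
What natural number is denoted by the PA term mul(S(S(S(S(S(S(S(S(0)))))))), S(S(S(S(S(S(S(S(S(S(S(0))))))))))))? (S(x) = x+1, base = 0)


mul(S^8(0), S^11(0)):
S^8(0) = 8
S^11(0) = 11
8 * 11 = 88

88


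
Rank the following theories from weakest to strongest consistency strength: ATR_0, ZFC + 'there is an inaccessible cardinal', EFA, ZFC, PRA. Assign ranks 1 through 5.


Ordering by consistency strength:
1. EFA
2. PRA
3. ATR_0
4. ZFC
5. ZFC + 'there is an inaccessible cardinal'


ATR_0=3, ZFC + 'there is an inaccessible cardinal'=5, EFA=1, ZFC=4, PRA=2


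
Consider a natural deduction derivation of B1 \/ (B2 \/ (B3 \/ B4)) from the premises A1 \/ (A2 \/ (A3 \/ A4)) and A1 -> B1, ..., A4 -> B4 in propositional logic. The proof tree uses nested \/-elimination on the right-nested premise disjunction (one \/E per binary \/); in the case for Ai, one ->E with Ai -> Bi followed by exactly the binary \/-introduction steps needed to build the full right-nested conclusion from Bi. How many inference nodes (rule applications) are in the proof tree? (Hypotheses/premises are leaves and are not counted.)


Constructive dilemma with 4 branches, all disjunctions right-nested:
- \/E: the premise has 3 binary \/, each eliminated once: 3 nodes.
- ->E: one per case (Ai with Ai -> Bi gives Bi): 4 nodes.
- \/I: in case i < n, Bi needs 1 step to form Bi \/ (B(i+1) \/ ...) and then i-1 steps to prepend B(i-1), ..., B1, i.e. i steps; in case i = n, B4 needs 3 prepend steps.
  \/I total = (1 + 2 + ... + 3) + 3 = 6 + 3 = 9 nodes.
Total = 3 + 4 + 9 = 16

16


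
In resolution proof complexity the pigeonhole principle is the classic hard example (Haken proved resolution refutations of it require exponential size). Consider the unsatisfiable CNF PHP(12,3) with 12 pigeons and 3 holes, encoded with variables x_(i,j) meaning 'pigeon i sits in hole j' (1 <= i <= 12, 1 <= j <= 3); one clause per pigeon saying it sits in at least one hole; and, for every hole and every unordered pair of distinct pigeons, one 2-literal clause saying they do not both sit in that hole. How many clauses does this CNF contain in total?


PHP(12,3): 12 pigeons, 3 holes, 12*3 = 36 variables.
- pigeon clauses: one per pigeon -> 12 clauses
- hole clauses: 3 holes * C(12,2) = 3 * 66 -> 198 clauses
Total clauses = 12 + 198 = 210

210


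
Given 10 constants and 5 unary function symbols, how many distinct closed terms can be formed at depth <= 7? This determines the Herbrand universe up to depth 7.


Herbrand terms by depth:
Depth 0: 10 constants
Depth 1: 50 new terms (running total: 60)
Depth 2: 250 new terms (running total: 310)
Depth 3: 1250 new terms (running total: 1560)
Depth 4: 6250 new terms (running total: 7810)
Depth 5: 31250 new terms (running total: 39060)
Depth 6: 156250 new terms (running total: 195310)
Depth 7: 781250 new terms (running total: 976560)
Total distinct ground terms = 976560

976560


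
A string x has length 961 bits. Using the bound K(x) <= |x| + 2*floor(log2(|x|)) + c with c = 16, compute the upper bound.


floor(log2(961)) = 9
2 * 9 = 18
K(x) <= 961 + 18 + 16 = 995

995


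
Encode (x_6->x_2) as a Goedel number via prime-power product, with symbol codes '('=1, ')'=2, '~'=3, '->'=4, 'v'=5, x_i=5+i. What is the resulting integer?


Formula: (x_6->x_2)
Symbol codes: [1, 11, 4, 7, 2]
Primes: [2, 3, 5, 7, 11]
p_1^1 = 2^1 = 2
p_2^11 = 3^11 = 177147
p_3^4 = 5^4 = 625
p_4^7 = 7^7 = 823543
p_5^2 = 11^2 = 121
Product = 22065585987926250

22065585987926250


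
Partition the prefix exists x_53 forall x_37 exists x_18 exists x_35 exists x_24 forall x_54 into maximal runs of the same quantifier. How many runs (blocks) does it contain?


Alternations = 3.
Blocks = alternations + 1 = 4

4


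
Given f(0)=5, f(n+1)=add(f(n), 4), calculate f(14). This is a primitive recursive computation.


f(0) = 5
f(1) = add(f(0), 4) = add(5, 4) = 9
f(2) = add(f(1), 4) = add(9, 4) = 13
f(3) = add(f(2), 4) = add(13, 4) = 17
f(4) = add(f(3), 4) = add(17, 4) = 21
f(5) = add(f(4), 4) = add(21, 4) = 25
f(6) = add(f(5), 4) = add(25, 4) = 29
f(7) = add(f(6), 4) = add(29, 4) = 33
f(8) = add(f(7), 4) = add(33, 4) = 37
f(9) = add(f(8), 4) = add(37, 4) = 41
f(10) = add(f(9), 4) = add(41, 4) = 45
f(11) = add(f(10), 4) = add(45, 4) = 49
f(12) = add(f(11), 4) = add(49, 4) = 53
f(13) = add(f(12), 4) = add(53, 4) = 57
f(14) = add(f(13), 4) = add(57, 4) = 61


61


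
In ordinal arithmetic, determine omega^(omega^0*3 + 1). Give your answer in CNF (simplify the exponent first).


omega^(omega^0*3 + 1):
omega^0 = 1, so the exponent is 3 + 1 = 4 (finite ordinal addition).
Result = omega^4, already a single CNF term.

omega^4


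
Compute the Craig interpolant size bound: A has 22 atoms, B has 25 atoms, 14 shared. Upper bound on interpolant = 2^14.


Shared atoms = 14
Craig interpolant size bound = 2^14
= 16384

16384


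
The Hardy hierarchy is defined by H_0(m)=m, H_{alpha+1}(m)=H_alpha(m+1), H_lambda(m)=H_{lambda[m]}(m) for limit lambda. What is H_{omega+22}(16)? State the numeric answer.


H_{omega+22}(16):
Unwind the 22 successor steps: H_{omega+22}(16) = H_omega(16+22) = H_omega(38).
H_omega(m) = H_m(m) = m + m = 2m.
Result = 2 * 38 = 76

76


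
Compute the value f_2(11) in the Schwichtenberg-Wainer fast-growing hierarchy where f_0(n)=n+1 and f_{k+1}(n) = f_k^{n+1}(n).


f_2(11) = f_1^12(11)
f_1(m) = 2m + 1.
Iterating: f_1^k(n) = 2^k*(n+1) - 1.
f_2(11) = 2^12*(11+1) - 1 = 4096*12 - 1 = 49151

49151


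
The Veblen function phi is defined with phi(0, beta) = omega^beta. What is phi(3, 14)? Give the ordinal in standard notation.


phi(3, 14):
phi(3, beta) = eta_beta (the beta-th eta number, fixed point of zeta).
phi(3, 14) = eta_14

eta_14


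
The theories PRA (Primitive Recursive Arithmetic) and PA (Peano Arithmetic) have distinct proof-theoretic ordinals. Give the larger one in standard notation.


Proof-theoretic ordinal of PRA (Primitive Recursive Arithmetic): omega^omega
Proof-theoretic ordinal of PA (Peano Arithmetic): epsilon_0
Comparing: omega^omega < epsilon_0.
The larger ordinal is epsilon_0 (from PA (Peano Arithmetic)).

epsilon_0


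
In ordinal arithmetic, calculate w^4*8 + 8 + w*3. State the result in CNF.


Ordinal addition (w^4*8 + 8) + w*3:
alpha's leading term has exponent 4 > beta's exponent 1, so it survives.
alpha's tail term has exponent 0 < beta's exponent 1, so it is absorbed by beta.
In ordinal addition, any term followed by a strictly larger-exponent term is absorbed.
Result = w^4*8 + w*3

w^4*8 + w*3


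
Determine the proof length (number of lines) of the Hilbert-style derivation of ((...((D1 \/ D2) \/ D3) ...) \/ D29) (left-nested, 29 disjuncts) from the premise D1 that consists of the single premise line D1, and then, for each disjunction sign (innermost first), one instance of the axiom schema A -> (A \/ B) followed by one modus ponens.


Building the left-nested 29-ary disjunction from D1:
- 1 premise line (D1)
- 29 disjuncts means 28 disjunction signs; each needs 1 axiom instance + 1 MP = 2 lines: 2 * 28 = 56
Total = 1 + 56 = 57 lines.

57


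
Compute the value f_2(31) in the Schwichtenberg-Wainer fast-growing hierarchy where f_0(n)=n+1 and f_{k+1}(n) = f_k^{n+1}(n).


f_2(31) = f_1^32(31)
f_1(m) = 2m + 1.
Iterating: f_1^k(n) = 2^k*(n+1) - 1.
f_2(31) = 2^32*(31+1) - 1 = 4294967296*32 - 1 = 137438953471

137438953471


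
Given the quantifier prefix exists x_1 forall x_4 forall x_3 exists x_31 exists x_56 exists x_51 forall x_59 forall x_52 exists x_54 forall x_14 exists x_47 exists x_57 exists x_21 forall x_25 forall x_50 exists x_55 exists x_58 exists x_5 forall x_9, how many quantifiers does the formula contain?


Quantifier prefix has 19 quantifier symbols.
Quantifier depth = 19

19


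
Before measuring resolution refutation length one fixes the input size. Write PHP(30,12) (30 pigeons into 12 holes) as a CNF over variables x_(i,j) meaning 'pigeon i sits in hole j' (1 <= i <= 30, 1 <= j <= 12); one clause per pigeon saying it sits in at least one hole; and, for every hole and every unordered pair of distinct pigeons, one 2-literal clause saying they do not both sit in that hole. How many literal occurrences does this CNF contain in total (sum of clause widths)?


PHP(30,12): 30 pigeons, 12 holes, 30*12 = 360 variables.
- pigeon clauses: one per pigeon -> 30 clauses of width 12 -> 360 literals
- hole clauses: 12 holes * C(30,2) = 12 * 435 -> 5220 clauses of width 2 -> 10440 literals
Total literal occurrences = 360 + 10440 = 10800

10800


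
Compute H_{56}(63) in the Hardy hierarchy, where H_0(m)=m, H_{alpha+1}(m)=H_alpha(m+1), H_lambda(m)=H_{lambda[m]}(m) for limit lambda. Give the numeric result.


H_56(63):
For finite ordinals k, H_k(n) = n + k (each successor step adds 1).
H_56(63) = 63 + 56 = 119

119


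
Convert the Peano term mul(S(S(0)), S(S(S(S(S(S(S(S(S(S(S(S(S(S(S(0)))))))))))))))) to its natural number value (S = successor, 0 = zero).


mul(S^2(0), S^15(0)):
S^2(0) = 2
S^15(0) = 15
2 * 15 = 30

30


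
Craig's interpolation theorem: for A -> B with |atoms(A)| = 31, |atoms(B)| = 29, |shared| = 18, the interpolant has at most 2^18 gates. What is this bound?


Shared atoms = 18
Craig interpolant size bound = 2^18
= 262144

262144


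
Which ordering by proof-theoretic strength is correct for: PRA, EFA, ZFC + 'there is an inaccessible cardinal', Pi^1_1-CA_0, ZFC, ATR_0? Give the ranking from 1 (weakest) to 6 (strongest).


Ordering by consistency strength:
1. EFA
2. PRA
3. ATR_0
4. Pi^1_1-CA_0
5. ZFC
6. ZFC + 'there is an inaccessible cardinal'


PRA=2, EFA=1, ZFC + 'there is an inaccessible cardinal'=6, Pi^1_1-CA_0=4, ZFC=5, ATR_0=3


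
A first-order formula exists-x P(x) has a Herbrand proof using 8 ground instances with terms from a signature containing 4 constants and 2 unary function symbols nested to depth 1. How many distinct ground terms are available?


Herbrand terms by depth:
Depth 0: 4 constants
Depth 1: 8 new terms (running total: 12)
Total distinct ground terms = 12

12


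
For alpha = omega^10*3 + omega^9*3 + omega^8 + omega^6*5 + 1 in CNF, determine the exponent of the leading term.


CNF: omega^10*3 + omega^9*3 + omega^8 + omega^6*5 + 1
The leading term is omega^10*3, which has exponent 10.

10


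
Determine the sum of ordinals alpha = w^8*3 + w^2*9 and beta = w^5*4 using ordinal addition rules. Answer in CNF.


Ordinal addition (w^8*3 + w^2*9) + w^5*4:
alpha's leading term has exponent 8 > beta's exponent 5, so it survives.
alpha's tail term has exponent 2 < beta's exponent 5, so it is absorbed by beta.
In ordinal addition, any term followed by a strictly larger-exponent term is absorbed.
Result = w^8*3 + w^5*4

w^8*3 + w^5*4


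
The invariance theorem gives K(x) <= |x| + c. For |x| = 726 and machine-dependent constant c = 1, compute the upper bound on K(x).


K(x) <= |x| + c = 726 + 1 = 727

727


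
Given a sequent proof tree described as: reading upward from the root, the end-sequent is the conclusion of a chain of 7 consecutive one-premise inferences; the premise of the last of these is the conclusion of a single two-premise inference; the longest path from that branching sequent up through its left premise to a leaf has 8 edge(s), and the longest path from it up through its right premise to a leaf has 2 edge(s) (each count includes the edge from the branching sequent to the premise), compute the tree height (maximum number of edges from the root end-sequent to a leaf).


Longest path through the left premise: 8 edges (measured from the branching sequent)
Longest path through the right premise: 2 edges
Height of the subtree rooted at the branching sequent: max(8, 2) = 8
The branching sequent sits 7 edges above the root (the chain of one-premise inferences), so height = 8 + 7 = 15

15


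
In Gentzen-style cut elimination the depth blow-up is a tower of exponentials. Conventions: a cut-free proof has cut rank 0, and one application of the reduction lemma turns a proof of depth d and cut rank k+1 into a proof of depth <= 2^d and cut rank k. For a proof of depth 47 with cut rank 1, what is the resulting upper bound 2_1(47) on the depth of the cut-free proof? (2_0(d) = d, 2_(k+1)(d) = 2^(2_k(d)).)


Each rank reduction sends depth d to at most 2^d; cut rank r needs r reductions.
2_0(47) = 47
2_1(47) = 2^47 = 140737488355328
Cut-free depth bound = 140737488355328

140737488355328


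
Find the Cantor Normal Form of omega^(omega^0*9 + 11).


omega^(omega^0*9 + 11):
omega^0 = 1, so the exponent is 9 + 11 = 20 (finite ordinal addition).
Result = omega^20, already a single CNF term.

omega^20


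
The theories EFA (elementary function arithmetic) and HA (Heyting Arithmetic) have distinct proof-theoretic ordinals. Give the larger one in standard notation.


Proof-theoretic ordinal of EFA (elementary function arithmetic): omega^3
Proof-theoretic ordinal of HA (Heyting Arithmetic): epsilon_0
Comparing: omega^3 < epsilon_0.
The larger ordinal is epsilon_0 (from HA (Heyting Arithmetic)).

epsilon_0


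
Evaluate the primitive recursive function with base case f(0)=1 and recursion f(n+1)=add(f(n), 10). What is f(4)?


f(0) = 1
f(1) = add(f(0), 10) = add(1, 10) = 11
f(2) = add(f(1), 10) = add(11, 10) = 21
f(3) = add(f(2), 10) = add(21, 10) = 31
f(4) = add(f(3), 10) = add(31, 10) = 41


41


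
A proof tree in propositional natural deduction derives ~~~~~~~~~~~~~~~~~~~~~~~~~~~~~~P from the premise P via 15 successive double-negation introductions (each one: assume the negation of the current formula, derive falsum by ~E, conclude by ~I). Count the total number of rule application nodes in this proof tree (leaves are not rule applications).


Each double-negation introduction (from C infer ~~C) uses 2 inference nodes: one ~E (C and ~C give falsum) and one ~I (discharge ~C).
15 double negations = 15 * 2 = 30 inference nodes.

30


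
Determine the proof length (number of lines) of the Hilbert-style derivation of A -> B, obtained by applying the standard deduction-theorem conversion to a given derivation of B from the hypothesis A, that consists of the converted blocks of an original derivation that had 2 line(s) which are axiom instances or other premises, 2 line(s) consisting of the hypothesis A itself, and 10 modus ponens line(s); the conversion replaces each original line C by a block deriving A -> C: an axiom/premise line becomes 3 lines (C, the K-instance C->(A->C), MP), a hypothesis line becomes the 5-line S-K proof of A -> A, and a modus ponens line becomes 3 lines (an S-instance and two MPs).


Deduction-theorem conversion, block by block:
- 2 axiom/premise lines -> 3 lines each = 6
- 2 hypothesis lines -> 5 lines each (identity proof A->A) = 10
- 10 MP lines -> 3 lines each (S-instance, MP, MP) = 30
Total = 6 + 10 + 30 = 46 lines.

46


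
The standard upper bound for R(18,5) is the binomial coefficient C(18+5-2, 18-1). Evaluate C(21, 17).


R(18,5) <= C(18+5-2, 18-1) = C(21, 17)
C(21, 17) = 21! / (17! * 4!)
= 5985

5985


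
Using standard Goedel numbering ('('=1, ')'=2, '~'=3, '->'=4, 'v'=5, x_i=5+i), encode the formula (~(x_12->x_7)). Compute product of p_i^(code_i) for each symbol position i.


Formula: (~(x_12->x_7))
Symbol codes: [1, 3, 1, 17, 4, 12, 2, 2]
Primes: [2, 3, 5, 7, 11, 13, 17, 19]
p_1^1 = 2^1 = 2
p_2^3 = 3^3 = 27
p_3^1 = 5^1 = 5
p_4^17 = 7^17 = 232630513987207
p_5^4 = 11^4 = 14641
p_6^12 = 13^12 = 23298085122481
p_7^2 = 17^2 = 289
p_8^2 = 19^2 = 361
Product = 2235251821092143743072456021373912297010

2235251821092143743072456021373912297010


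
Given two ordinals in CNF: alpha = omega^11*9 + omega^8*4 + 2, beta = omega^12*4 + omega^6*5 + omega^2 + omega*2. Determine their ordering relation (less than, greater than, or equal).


Compare term by term from highest exponent:
alpha = omega^11*9 + omega^8*4 + 2
beta = omega^12*4 + omega^6*5 + omega^2 + omega*2
Term 1: alpha has omega^11*9, beta has omega^12*4
Term 2: alpha has omega^8*4, beta has omega^6*5
Term 3: alpha has omega^0*2, beta has omega^2*1
Term 4: alpha has omega^0*0, beta has omega^1*2
Result: alpha < beta

alpha < beta


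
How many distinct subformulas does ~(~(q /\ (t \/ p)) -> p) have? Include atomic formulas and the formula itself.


Formula: ~(~(q /\ (t \/ p)) -> p)
Subformulas found:
  1. q
  2. t
  3. p
  4. (t \/ p)
  5. (q /\ (t \/ p))
  6. ~(q /\ (t \/ p))
  7. (~(q /\ (t \/ p)) -> p)
  8. ~(~(q /\ (t \/ p)) -> p)
Total distinct subformulas = 8

8


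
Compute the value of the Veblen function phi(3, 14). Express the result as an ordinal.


phi(3, 14):
phi(3, beta) = eta_beta (the beta-th eta number, fixed point of zeta).
phi(3, 14) = eta_14

eta_14


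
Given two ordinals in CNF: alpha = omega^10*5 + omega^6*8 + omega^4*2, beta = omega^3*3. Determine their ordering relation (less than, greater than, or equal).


Compare term by term from highest exponent:
alpha = omega^10*5 + omega^6*8 + omega^4*2
beta = omega^3*3
Term 1: alpha has omega^10*5, beta has omega^3*3
Term 2: alpha has omega^6*8, beta has omega^0*0
Term 3: alpha has omega^4*2, beta has omega^0*0
Result: alpha > beta

alpha > beta


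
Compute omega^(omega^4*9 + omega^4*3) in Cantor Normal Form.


omega^(omega^4*9 + omega^4*3):
Both terms of the exponent have the same exponent 4, so they merge: omega^4*9 + omega^4*3 = omega^4*(9+3) = omega^4*12.
omega raised to a CNF ordinal is a single CNF term: Result = omega^(omega^4*12)

omega^(omega^4*12)


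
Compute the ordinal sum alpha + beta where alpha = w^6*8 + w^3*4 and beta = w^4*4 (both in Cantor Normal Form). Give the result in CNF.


Ordinal addition (w^6*8 + w^3*4) + w^4*4:
alpha's leading term has exponent 6 > beta's exponent 4, so it survives.
alpha's tail term has exponent 3 < beta's exponent 4, so it is absorbed by beta.
In ordinal addition, any term followed by a strictly larger-exponent term is absorbed.
Result = w^6*8 + w^4*4

w^6*8 + w^4*4


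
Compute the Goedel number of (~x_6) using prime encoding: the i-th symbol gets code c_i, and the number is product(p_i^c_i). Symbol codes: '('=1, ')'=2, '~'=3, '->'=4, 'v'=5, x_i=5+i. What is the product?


Formula: (~x_6)
Symbol codes: [1, 3, 11, 2]
Primes: [2, 3, 5, 7]
p_1^1 = 2^1 = 2
p_2^3 = 3^3 = 27
p_3^11 = 5^11 = 48828125
p_4^2 = 7^2 = 49
Product = 129199218750

129199218750


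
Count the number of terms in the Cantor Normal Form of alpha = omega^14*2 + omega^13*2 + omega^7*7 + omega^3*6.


CNF: omega^14*2 + omega^13*2 + omega^7*7 + omega^3*6
Count the summands separated by '+':
  term 1: omega^14*2
  term 2: omega^13*2
  term 3: omega^7*7
  term 4: omega^3*6
Total terms = 4

4


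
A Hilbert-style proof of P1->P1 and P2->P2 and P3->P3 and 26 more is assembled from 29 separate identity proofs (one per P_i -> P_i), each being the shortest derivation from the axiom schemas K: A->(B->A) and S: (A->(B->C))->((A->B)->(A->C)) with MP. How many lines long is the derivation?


The shortest proof of A->A from K and S in the Hilbert calculus has exactly 5 lines:
(1) K instance A->((A->A)->A), (2) S instance, (3) MP on 1,2, (4) K instance A->(A->A), (5) MP on 3,4.
For 29 independent identities: 29 * 5 = 145 lines total.

145


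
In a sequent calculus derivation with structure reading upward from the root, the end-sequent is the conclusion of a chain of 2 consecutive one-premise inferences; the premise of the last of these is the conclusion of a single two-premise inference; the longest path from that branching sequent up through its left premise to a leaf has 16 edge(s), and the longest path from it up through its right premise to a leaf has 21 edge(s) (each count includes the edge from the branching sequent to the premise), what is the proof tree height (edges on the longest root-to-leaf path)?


Longest path through the left premise: 16 edges (measured from the branching sequent)
Longest path through the right premise: 21 edges
Height of the subtree rooted at the branching sequent: max(16, 21) = 21
The branching sequent sits 2 edges above the root (the chain of one-premise inferences), so height = 21 + 2 = 23

23


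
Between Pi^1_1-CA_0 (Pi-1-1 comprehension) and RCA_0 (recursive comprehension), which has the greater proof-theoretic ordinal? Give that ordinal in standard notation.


Proof-theoretic ordinal of Pi^1_1-CA_0 (Pi-1-1 comprehension): psi_0(Omega_omega)
Proof-theoretic ordinal of RCA_0 (recursive comprehension): omega^omega
Comparing: omega^omega < psi_0(Omega_omega).
The larger ordinal is psi_0(Omega_omega) (from Pi^1_1-CA_0 (Pi-1-1 comprehension)).

psi_0(Omega_omega)


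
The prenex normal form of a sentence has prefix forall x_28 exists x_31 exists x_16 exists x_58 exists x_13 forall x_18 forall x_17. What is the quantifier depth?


Quantifier prefix has 7 quantifier symbols.
Quantifier depth = 7

7


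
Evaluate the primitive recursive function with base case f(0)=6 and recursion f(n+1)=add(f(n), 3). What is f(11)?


f(0) = 6
f(1) = add(f(0), 3) = add(6, 3) = 9
f(2) = add(f(1), 3) = add(9, 3) = 12
f(3) = add(f(2), 3) = add(12, 3) = 15
f(4) = add(f(3), 3) = add(15, 3) = 18
f(5) = add(f(4), 3) = add(18, 3) = 21
f(6) = add(f(5), 3) = add(21, 3) = 24
f(7) = add(f(6), 3) = add(24, 3) = 27
f(8) = add(f(7), 3) = add(27, 3) = 30
f(9) = add(f(8), 3) = add(30, 3) = 33
f(10) = add(f(9), 3) = add(33, 3) = 36
f(11) = add(f(10), 3) = add(36, 3) = 39


39


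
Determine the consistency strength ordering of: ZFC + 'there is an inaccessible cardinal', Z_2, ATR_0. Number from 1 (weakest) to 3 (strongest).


Ordering by consistency strength:
1. ATR_0
2. Z_2
3. ZFC + 'there is an inaccessible cardinal'


ZFC + 'there is an inaccessible cardinal'=3, Z_2=2, ATR_0=1


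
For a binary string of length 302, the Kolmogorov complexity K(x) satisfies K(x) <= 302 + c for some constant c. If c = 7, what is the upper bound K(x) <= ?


K(x) <= |x| + c = 302 + 7 = 309

309


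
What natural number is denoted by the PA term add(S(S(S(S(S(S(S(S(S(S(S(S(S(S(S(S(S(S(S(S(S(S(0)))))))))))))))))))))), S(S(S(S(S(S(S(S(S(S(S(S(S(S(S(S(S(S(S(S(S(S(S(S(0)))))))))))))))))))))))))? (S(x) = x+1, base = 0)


add(S^22(0), S^24(0)):
S^22(0) = 22
S^24(0) = 24
22 + 24 = 46

46


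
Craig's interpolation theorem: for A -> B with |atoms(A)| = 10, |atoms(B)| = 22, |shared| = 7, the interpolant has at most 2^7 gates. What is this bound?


Shared atoms = 7
Craig interpolant size bound = 2^7
= 128

128


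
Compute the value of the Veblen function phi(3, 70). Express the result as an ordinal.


phi(3, 70):
phi(3, beta) = eta_beta (the beta-th eta number, fixed point of zeta).
phi(3, 70) = eta_70

eta_70


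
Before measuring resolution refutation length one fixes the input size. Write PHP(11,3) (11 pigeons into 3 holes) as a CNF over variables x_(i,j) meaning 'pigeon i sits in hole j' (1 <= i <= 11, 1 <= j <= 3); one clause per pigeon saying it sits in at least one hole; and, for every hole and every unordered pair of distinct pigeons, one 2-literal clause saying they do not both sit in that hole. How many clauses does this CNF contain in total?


PHP(11,3): 11 pigeons, 3 holes, 11*3 = 33 variables.
- pigeon clauses: one per pigeon -> 11 clauses
- hole clauses: 3 holes * C(11,2) = 3 * 55 -> 165 clauses
Total clauses = 11 + 165 = 176

176


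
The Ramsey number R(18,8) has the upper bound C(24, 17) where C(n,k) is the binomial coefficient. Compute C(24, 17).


R(18,8) <= C(18+8-2, 18-1) = C(24, 17)
C(24, 17) = 24! / (17! * 7!)
= 346104

346104


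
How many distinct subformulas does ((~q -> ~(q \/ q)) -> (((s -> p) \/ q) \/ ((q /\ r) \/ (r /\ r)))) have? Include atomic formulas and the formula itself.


Formula: ((~q -> ~(q \/ q)) -> (((s -> p) \/ q) \/ ((q /\ r) \/ (r /\ r))))
Subformulas found:
  1. r
  2. p
  3. q
  4. s
  5. ~q
  6. (q /\ r)
  7. (r /\ r)
  8. (s -> p)
  9. (q \/ q)
  10. ~(q \/ q)
  11. ((s -> p) \/ q)
  12. (~q -> ~(q \/ q))
  13. ((q /\ r) \/ (r /\ r))
  14. (((s -> p) \/ q) \/ ((q /\ r) \/ (r /\ r)))
  15. ((~q -> ~(q \/ q)) -> (((s -> p) \/ q) \/ ((q /\ r) \/ (r /\ r))))
Total distinct subformulas = 15

15


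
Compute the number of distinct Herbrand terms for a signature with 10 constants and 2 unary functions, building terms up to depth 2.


Herbrand terms by depth:
Depth 0: 10 constants
Depth 1: 20 new terms (running total: 30)
Depth 2: 40 new terms (running total: 70)
Total distinct ground terms = 70

70


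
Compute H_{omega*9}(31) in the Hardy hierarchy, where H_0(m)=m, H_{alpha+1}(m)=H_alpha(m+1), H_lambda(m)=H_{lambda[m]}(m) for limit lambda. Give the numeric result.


H_{omega*9}(31):
For the Hardy hierarchy, H_{omega*k}(n) = 2^k * n.
2^9 = 512.
512 * 31 = 15872

15872


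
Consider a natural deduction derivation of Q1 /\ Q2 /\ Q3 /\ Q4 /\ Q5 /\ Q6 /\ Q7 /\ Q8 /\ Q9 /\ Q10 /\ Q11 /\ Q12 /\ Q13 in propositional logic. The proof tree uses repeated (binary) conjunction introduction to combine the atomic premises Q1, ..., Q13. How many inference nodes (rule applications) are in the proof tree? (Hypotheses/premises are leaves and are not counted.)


The target conjunction has 13 conjuncts, i.e. 12 binary /\ connectives.
Each conjunction-intro joins two pieces, so 13 atoms require 13-1 = 12 applications.
Total inference nodes = 12

12


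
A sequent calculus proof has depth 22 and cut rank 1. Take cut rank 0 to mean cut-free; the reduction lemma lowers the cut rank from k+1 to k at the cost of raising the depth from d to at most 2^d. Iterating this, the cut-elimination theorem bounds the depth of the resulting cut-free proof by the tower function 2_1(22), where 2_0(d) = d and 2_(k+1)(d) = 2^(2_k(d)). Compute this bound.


Each rank reduction sends depth d to at most 2^d; cut rank r needs r reductions.
2_0(22) = 22
2_1(22) = 2^22 = 4194304
Cut-free depth bound = 4194304

4194304


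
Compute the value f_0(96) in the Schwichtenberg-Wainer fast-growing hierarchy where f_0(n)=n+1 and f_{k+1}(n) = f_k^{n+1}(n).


f_0(96) = 96 + 1 = 97

97


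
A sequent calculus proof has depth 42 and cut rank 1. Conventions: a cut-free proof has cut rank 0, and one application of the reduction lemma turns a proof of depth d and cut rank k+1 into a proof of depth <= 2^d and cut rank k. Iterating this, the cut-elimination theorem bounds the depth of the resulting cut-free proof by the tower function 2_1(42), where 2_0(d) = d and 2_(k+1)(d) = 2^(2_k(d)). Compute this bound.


Each rank reduction sends depth d to at most 2^d; cut rank r needs r reductions.
2_0(42) = 42
2_1(42) = 2^42 = 4398046511104
Cut-free depth bound = 4398046511104

4398046511104


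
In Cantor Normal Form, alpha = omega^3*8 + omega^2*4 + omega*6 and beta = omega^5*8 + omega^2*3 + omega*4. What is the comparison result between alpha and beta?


Compare term by term from highest exponent:
alpha = omega^3*8 + omega^2*4 + omega*6
beta = omega^5*8 + omega^2*3 + omega*4
Term 1: alpha has omega^3*8, beta has omega^5*8
Term 2: alpha has omega^2*4, beta has omega^2*3
Term 3: alpha has omega^1*6, beta has omega^1*4
Result: alpha < beta

alpha < beta


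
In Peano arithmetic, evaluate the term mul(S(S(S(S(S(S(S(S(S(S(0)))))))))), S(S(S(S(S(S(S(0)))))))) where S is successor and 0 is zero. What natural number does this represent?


mul(S^10(0), S^7(0)):
S^10(0) = 10
S^7(0) = 7
10 * 7 = 70

70


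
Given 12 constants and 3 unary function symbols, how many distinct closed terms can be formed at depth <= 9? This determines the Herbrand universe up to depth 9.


Herbrand terms by depth:
Depth 0: 12 constants
Depth 1: 36 new terms (running total: 48)
Depth 2: 108 new terms (running total: 156)
Depth 3: 324 new terms (running total: 480)
Depth 4: 972 new terms (running total: 1452)
Depth 5: 2916 new terms (running total: 4368)
Depth 6: 8748 new terms (running total: 13116)
Depth 7: 26244 new terms (running total: 39360)
Depth 8: 78732 new terms (running total: 118092)
Depth 9: 236196 new terms (running total: 354288)
Total distinct ground terms = 354288

354288


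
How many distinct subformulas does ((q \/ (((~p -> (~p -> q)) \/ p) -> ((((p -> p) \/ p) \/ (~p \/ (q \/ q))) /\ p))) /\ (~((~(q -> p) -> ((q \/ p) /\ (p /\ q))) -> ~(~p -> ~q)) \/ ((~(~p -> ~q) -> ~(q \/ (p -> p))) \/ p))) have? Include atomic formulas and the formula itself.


Formula: ((q \/ (((~p -> (~p -> q)) \/ p) -> ((((p -> p) \/ p) \/ (~p \/ (q \/ q))) /\ p))) /\ (~((~(q -> p) -> ((q \/ p) /\ (p /\ q))) -> ~(~p -> ~q)) \/ ((~(~p -> ~q) -> ~(q \/ (p -> p))) \/ p)))
Subformulas found:
  1. p
  2. q
  3. ~p
  4. ~q
  5. (q \/ p)
  6. (p /\ q)
  7. (q -> p)
  8. (p -> p)
  9. (q \/ q)
  10. ~(q -> p)
  11. (~p -> q)
  12. (~p -> ~q)
  13. ~(~p -> ~q)
  14. ((p -> p) \/ p)
  15. (q \/ (p -> p))
  16. (~p \/ (q \/ q))
  17. ~(q \/ (p -> p))
  18. (~p -> (~p -> q))
  19. ((q \/ p) /\ (p /\ q))
  20. ((~p -> (~p -> q)) \/ p)
  21. (~(~p -> ~q) -> ~(q \/ (p -> p)))
  22. (((p -> p) \/ p) \/ (~p \/ (q \/ q)))
  23. (~(q -> p) -> ((q \/ p) /\ (p /\ q)))
  24. ((~(~p -> ~q) -> ~(q \/ (p -> p))) \/ p)
  25. ((((p -> p) \/ p) \/ (~p \/ (q \/ q))) /\ p)
  26. ((~(q -> p) -> ((q \/ p) /\ (p /\ q))) -> ~(~p -> ~q))
  27. ~((~(q -> p) -> ((q \/ p) /\ (p /\ q))) -> ~(~p -> ~q))
  28. (((~p -> (~p -> q)) \/ p) -> ((((p -> p) \/ p) \/ (~p \/ (q \/ q))) /\ p))
  29. (q \/ (((~p -> (~p -> q)) \/ p) -> ((((p -> p) \/ p) \/ (~p \/ (q \/ q))) /\ p)))
  30. (~((~(q -> p) -> ((q \/ p) /\ (p /\ q))) -> ~(~p -> ~q)) \/ ((~(~p -> ~q) -> ~(q \/ (p -> p))) \/ p))
  31. ((q \/ (((~p -> (~p -> q)) \/ p) -> ((((p -> p) \/ p) \/ (~p \/ (q \/ q))) /\ p))) /\ (~((~(q -> p) -> ((q \/ p) /\ (p /\ q))) -> ~(~p -> ~q)) \/ ((~(~p -> ~q) -> ~(q \/ (p -> p))) \/ p)))
Total distinct subformulas = 31

31


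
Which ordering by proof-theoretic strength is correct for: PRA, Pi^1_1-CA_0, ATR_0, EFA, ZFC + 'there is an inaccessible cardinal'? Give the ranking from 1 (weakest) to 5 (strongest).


Ordering by consistency strength:
1. EFA
2. PRA
3. ATR_0
4. Pi^1_1-CA_0
5. ZFC + 'there is an inaccessible cardinal'


PRA=2, Pi^1_1-CA_0=4, ATR_0=3, EFA=1, ZFC + 'there is an inaccessible cardinal'=5


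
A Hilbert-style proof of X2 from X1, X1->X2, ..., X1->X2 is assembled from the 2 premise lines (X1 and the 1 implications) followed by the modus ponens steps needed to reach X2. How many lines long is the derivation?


We have 2 premise lines: X1 and 1 implications.
Each implication is detached once by MP, giving 1 MP lines.
2 premise lines + 1 MP lines = 3 total lines.

3


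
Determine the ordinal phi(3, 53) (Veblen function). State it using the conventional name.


phi(3, 53):
phi(3, beta) = eta_beta (the beta-th eta number, fixed point of zeta).
phi(3, 53) = eta_53

eta_53


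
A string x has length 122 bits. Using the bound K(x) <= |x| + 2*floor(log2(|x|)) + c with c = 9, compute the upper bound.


floor(log2(122)) = 6
2 * 6 = 12
K(x) <= 122 + 12 + 9 = 143

143


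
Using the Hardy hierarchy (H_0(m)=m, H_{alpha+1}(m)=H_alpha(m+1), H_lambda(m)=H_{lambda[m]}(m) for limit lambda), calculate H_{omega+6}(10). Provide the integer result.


H_{omega+6}(10):
Unwind the 6 successor steps: H_{omega+6}(10) = H_omega(10+6) = H_omega(16).
H_omega(m) = H_m(m) = m + m = 2m.
Result = 2 * 16 = 32

32


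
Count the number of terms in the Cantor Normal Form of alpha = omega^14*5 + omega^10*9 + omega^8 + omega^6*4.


CNF: omega^14*5 + omega^10*9 + omega^8 + omega^6*4
Count the summands separated by '+':
  term 1: omega^14*5
  term 2: omega^10*9
  term 3: omega^8
  term 4: omega^6*4
Total terms = 4

4


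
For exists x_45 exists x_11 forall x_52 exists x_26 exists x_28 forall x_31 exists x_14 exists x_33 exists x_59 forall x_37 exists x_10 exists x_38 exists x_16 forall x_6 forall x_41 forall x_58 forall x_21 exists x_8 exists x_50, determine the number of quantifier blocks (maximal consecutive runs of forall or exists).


Alternations = 8.
Blocks = alternations + 1 = 9

9


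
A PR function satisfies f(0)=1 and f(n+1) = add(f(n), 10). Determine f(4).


f(0) = 1
f(1) = add(f(0), 10) = add(1, 10) = 11
f(2) = add(f(1), 10) = add(11, 10) = 21
f(3) = add(f(2), 10) = add(21, 10) = 31
f(4) = add(f(3), 10) = add(31, 10) = 41


41


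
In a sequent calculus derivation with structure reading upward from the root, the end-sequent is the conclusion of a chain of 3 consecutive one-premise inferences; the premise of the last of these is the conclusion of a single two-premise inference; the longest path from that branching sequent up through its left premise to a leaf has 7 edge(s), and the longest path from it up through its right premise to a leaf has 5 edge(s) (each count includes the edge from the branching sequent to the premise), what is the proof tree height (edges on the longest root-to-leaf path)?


Longest path through the left premise: 7 edges (measured from the branching sequent)
Longest path through the right premise: 5 edges
Height of the subtree rooted at the branching sequent: max(7, 5) = 7
The branching sequent sits 3 edges above the root (the chain of one-premise inferences), so height = 7 + 3 = 10

10


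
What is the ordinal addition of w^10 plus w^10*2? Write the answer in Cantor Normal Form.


Ordinal addition w^10 + w^10*2:
Both terms have the same exponent 10.
w^e*c + w^e*d = w^e*(c+d).
Result = w^10*(1+2) = w^10*3

w^10*3


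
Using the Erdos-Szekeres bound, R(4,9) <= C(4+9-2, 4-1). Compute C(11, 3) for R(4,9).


R(4,9) <= C(4+9-2, 4-1) = C(11, 3)
C(11, 3) = 11! / (3! * 8!)
= 165

165


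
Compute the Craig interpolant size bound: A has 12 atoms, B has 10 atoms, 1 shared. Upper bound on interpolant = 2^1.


Shared atoms = 1
Craig interpolant size bound = 2^1
= 2

2


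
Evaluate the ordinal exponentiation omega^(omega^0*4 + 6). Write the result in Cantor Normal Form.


omega^(omega^0*4 + 6):
omega^0 = 1, so the exponent is 4 + 6 = 10 (finite ordinal addition).
Result = omega^10, already a single CNF term.

omega^10


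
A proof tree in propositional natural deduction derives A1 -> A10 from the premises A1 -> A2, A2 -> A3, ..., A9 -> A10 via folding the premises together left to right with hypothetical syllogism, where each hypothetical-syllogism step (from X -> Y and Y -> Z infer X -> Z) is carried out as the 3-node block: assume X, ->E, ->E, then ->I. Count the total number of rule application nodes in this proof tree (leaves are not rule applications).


There are 9 premises in the chain. The first HS step combines premises 1 and 2; each further premise needs one more HS step.
So 9 premises require 9 - 1 = 8 hypothetical-syllogism steps.
Each HS step uses 3 inference nodes (->E, ->E, ->I).
8 * 3 = 24 total inference nodes.

24


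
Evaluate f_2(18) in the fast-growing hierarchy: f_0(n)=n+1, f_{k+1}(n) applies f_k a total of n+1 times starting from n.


f_2(18) = f_1^19(18)
f_1(m) = 2m + 1.
Iterating: f_1^k(n) = 2^k*(n+1) - 1.
f_2(18) = 2^19*(18+1) - 1 = 524288*19 - 1 = 9961471

9961471


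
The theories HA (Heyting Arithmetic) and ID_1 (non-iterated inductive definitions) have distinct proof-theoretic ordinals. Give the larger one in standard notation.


Proof-theoretic ordinal of HA (Heyting Arithmetic): epsilon_0
Proof-theoretic ordinal of ID_1 (non-iterated inductive definitions): psi_0(epsilon_{Omega+1})
Comparing: epsilon_0 < psi_0(epsilon_{Omega+1}).
The larger ordinal is psi_0(epsilon_{Omega+1}) (from ID_1 (non-iterated inductive definitions)).

psi_0(epsilon_{Omega+1})


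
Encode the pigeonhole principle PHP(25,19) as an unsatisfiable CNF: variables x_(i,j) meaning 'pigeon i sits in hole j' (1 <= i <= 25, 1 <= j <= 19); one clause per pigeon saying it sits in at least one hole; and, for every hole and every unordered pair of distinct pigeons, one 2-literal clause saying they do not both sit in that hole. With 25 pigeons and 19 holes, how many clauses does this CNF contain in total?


PHP(25,19): 25 pigeons, 19 holes, 25*19 = 475 variables.
- pigeon clauses: one per pigeon -> 25 clauses
- hole clauses: 19 holes * C(25,2) = 19 * 300 -> 5700 clauses
Total clauses = 25 + 5700 = 5725

5725


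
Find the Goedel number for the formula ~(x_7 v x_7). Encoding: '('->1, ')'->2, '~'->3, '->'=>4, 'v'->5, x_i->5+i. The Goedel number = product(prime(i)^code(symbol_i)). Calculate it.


Formula: ~(x_7 v x_7)
Symbol codes: [3, 1, 12, 5, 12, 2]
Primes: [2, 3, 5, 7, 11, 13]
p_1^3 = 2^3 = 8
p_2^1 = 3^1 = 3
p_3^12 = 5^12 = 244140625
p_4^5 = 7^5 = 16807
p_5^12 = 11^12 = 3138428376721
p_6^2 = 13^2 = 169
Product = 52232452780991743025390625000

52232452780991743025390625000


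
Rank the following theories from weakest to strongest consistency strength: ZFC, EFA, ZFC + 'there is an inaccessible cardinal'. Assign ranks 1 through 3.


Ordering by consistency strength:
1. EFA
2. ZFC
3. ZFC + 'there is an inaccessible cardinal'


ZFC=2, EFA=1, ZFC + 'there is an inaccessible cardinal'=3


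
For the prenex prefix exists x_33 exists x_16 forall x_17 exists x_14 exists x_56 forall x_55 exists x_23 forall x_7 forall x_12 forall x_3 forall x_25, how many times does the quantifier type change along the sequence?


Walk the prefix and count type changes:
  position 1: exists -> exists
  position 2: exists -> forall <-- alternation
  position 3: forall -> exists <-- alternation
  position 4: exists -> exists
  position 5: exists -> forall <-- alternation
  position 6: forall -> exists <-- alternation
  position 7: exists -> forall <-- alternation
  position 8: forall -> forall
  position 9: forall -> forall
  position 10: forall -> forall
Total alternations = 5

5


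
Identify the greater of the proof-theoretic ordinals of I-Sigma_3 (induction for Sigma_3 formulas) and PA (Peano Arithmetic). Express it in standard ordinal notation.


Proof-theoretic ordinal of I-Sigma_3 (induction for Sigma_3 formulas): omega^(omega^(omega^omega))
Proof-theoretic ordinal of PA (Peano Arithmetic): epsilon_0
Comparing: omega^(omega^(omega^omega)) < epsilon_0.
The larger ordinal is epsilon_0 (from PA (Peano Arithmetic)).

epsilon_0


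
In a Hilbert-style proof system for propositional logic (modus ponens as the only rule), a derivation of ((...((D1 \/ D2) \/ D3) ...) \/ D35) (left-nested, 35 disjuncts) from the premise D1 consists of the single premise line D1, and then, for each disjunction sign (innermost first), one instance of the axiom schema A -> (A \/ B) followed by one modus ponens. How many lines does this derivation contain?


Building the left-nested 35-ary disjunction from D1:
- 1 premise line (D1)
- 35 disjuncts means 34 disjunction signs; each needs 1 axiom instance + 1 MP = 2 lines: 2 * 34 = 68
Total = 1 + 68 = 69 lines.

69


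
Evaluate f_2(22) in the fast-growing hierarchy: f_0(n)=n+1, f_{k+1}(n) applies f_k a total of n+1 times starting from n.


f_2(22) = f_1^23(22)
f_1(m) = 2m + 1.
Iterating: f_1^k(n) = 2^k*(n+1) - 1.
f_2(22) = 2^23*(22+1) - 1 = 8388608*23 - 1 = 192937983

192937983
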